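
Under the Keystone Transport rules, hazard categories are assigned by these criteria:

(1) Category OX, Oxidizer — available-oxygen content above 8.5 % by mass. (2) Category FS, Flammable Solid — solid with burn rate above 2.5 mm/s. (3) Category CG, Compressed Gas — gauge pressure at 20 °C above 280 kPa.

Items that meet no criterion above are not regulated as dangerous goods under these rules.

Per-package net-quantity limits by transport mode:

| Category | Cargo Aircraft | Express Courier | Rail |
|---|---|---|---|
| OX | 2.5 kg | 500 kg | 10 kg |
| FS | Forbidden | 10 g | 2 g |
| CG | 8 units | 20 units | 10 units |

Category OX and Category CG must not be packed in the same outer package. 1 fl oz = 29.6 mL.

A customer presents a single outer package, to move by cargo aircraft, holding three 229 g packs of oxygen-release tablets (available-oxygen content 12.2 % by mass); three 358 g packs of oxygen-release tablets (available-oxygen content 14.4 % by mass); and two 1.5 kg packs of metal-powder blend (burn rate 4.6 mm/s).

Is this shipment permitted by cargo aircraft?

With available-oxygen content 12.2 % by mass (> 8.5 % by mass), the oxygen-release tablets fall in Category OX.
With available-oxygen content 14.4 % by mass (> 8.5 % by mass), the oxygen-release tablets fall in Category OX.
Burn rate 4.6 mm/s meets the Category FS criterion (Flammable Solid), so the metal-powder blend is Category FS.
Total Category OX: (three 229 g packs = 687 g) + (three 358 g packs = 1.074 kg) = 1.761 kg.
That is within the Category OX cargo aircraft limit of 2.5 kg.
Category FS quantity: two 1.5 kg packs = 3 kg.
Category FS is Forbidden by cargo aircraft.
The segregation rule (Category OX with Category CG) does not apply to Category OX with Category FS.

No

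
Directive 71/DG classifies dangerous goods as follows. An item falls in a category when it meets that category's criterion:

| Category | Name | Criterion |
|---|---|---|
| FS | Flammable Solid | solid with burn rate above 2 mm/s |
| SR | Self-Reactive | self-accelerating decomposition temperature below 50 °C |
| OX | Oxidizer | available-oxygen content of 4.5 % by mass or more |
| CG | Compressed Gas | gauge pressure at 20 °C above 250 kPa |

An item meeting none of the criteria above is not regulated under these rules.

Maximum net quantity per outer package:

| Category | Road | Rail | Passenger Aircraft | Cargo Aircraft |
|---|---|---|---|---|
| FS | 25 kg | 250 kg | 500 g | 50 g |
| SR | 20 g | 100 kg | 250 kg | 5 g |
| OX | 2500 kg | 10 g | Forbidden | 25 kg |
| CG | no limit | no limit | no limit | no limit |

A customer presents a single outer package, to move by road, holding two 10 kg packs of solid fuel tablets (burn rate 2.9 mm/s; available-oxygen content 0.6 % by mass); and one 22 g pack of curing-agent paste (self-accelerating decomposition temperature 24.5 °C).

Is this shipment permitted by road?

Solid fuel tablets: burn rate 2.9 mm/s > 2 mm/s → Category FS (Flammable Solid).
The curing-agent paste has self-accelerating decomposition temperature 24.5 °C, which is < 50 °C, so it is Category SR (Self-Reactive).
Category SR quantity: 22 g.
22 g exceeds the road limit of 20 g for Category SR.
Category FS quantity: two 10 kg packs = 20 kg.
20 kg ≤ 25 kg (road limit, Category FS) — within limit.

No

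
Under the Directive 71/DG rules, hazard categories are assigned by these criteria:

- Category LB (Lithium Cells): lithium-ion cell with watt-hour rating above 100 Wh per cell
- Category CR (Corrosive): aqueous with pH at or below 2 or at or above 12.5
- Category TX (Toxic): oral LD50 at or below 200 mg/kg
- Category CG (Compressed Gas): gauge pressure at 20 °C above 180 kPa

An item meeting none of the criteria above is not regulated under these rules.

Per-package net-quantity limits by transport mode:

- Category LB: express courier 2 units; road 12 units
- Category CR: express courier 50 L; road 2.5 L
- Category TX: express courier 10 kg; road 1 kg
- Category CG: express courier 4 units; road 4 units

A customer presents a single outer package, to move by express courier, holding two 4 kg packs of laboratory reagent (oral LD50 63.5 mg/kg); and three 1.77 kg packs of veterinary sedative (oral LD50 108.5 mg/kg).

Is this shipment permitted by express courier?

No

Oral LD50 63.5 mg/kg meets the Category TX criterion (Toxic), so the laboratory reagent is Category TX.
The veterinary sedative has oral LD50 108.5 mg/kg, which is ≤ 200 mg/kg, so it is Category TX (Toxic).
Category TX net quantity: (two 4 kg packs = 8 kg) + (three 1.77 kg packs = 5.31 kg) = 13.31 kg.
13.31 kg > 10 kg (express courier limit, Category TX) — over the limit.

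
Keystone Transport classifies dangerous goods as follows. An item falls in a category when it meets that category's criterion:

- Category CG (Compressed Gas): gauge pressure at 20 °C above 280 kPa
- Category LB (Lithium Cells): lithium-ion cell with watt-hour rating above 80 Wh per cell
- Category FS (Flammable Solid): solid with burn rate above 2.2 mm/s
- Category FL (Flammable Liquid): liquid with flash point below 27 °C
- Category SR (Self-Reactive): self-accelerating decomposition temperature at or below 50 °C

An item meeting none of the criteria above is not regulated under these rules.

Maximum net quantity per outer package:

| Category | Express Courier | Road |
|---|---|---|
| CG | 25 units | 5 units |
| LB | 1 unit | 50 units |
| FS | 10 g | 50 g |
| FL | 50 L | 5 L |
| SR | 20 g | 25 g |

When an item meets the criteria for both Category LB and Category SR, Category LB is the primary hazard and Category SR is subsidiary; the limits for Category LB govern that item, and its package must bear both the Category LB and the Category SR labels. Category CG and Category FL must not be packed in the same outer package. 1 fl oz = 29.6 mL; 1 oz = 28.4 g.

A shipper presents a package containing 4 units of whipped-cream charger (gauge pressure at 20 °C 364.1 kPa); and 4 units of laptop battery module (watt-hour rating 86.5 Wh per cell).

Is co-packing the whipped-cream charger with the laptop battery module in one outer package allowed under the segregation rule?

Yes

The whipped-cream charger has gauge pressure at 20 °C 364.1 kPa, which is > 280 kPa, so it is Category CG (Compressed Gas).
With watt-hour rating 86.5 Wh per cell (> 80 Wh per cell), the laptop battery module falls in Category LB.
No segregation rule bars Category CG with Category LB.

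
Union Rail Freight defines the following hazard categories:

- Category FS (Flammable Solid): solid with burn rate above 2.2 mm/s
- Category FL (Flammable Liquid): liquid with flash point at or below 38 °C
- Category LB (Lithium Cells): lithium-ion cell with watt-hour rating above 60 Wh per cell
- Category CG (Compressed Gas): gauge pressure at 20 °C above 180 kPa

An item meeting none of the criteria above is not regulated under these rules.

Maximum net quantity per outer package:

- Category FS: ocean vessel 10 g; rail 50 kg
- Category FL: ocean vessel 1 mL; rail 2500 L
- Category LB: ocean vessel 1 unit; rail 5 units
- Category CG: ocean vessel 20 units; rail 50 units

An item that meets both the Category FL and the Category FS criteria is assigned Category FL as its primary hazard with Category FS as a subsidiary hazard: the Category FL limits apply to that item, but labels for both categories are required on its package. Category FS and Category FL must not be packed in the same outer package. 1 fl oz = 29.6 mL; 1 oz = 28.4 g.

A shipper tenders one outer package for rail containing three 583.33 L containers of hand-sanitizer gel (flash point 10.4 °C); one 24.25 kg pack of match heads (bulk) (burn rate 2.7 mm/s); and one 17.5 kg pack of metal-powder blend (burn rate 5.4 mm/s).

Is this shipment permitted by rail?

No

With flash point 10.4 °C (≤ 38 °C), the hand-sanitizer gel falls in Category FL.
With burn rate 2.7 mm/s (> 2.2 mm/s), the match heads (bulk) fall in Category FS.
The metal-powder blend has burn rate 5.4 mm/s, which is > 2.2 mm/s, so it is Category FS (Flammable Solid).
Category FS net quantity: 24.25 kg + 17.5 kg = 41.75 kg.
41.75 kg ≤ 50 kg (rail limit, Category FS) — within limit.
Category FL quantity: three 583.33 L containers = 1749.99 L.
1749.99 L ≤ 2500 L (rail limit, Category FL) — within limit.
Category FS and Category FL may not share an outer package.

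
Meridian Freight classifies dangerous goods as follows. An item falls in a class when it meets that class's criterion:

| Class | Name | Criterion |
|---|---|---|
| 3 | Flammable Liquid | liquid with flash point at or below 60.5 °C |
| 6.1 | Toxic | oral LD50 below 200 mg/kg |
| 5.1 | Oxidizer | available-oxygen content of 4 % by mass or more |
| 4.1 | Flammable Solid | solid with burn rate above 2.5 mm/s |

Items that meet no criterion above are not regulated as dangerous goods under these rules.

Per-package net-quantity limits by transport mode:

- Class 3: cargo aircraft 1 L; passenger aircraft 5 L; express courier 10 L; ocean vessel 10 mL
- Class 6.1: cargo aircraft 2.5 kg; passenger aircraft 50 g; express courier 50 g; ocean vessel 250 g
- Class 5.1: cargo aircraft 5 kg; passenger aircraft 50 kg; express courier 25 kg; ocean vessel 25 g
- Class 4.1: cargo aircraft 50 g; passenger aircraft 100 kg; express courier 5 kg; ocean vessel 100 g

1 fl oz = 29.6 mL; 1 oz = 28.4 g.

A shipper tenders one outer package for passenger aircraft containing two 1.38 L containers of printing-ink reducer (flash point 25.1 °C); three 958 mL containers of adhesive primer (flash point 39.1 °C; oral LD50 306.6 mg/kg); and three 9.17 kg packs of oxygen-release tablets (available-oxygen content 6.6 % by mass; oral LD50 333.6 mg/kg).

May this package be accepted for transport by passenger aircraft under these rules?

No

Flash point 25.1 °C meets the Class 3 criterion (Flammable Liquid), so the printing-ink reducer is Class 3.
Flash point 39.1 °C meets the Class 3 criterion (Flammable Liquid), so the adhesive primer is Class 3.
Oxygen-release tablets: available-oxygen content 6.6 % by mass ≥ 4 % by mass → Class 5.1 (Oxidizer).
Class 3 net quantity: (two 1.38 L containers = 2.76 L) + (three 958 mL containers = 2.874 L) = 5.634 L.
5.634 L > 5 L (passenger aircraft limit, Class 3) — over the limit.
Class 5.1 quantity: three 9.17 kg packs = 27.51 kg.
27.51 kg is within the passenger aircraft limit of 50 kg for Class 5.1.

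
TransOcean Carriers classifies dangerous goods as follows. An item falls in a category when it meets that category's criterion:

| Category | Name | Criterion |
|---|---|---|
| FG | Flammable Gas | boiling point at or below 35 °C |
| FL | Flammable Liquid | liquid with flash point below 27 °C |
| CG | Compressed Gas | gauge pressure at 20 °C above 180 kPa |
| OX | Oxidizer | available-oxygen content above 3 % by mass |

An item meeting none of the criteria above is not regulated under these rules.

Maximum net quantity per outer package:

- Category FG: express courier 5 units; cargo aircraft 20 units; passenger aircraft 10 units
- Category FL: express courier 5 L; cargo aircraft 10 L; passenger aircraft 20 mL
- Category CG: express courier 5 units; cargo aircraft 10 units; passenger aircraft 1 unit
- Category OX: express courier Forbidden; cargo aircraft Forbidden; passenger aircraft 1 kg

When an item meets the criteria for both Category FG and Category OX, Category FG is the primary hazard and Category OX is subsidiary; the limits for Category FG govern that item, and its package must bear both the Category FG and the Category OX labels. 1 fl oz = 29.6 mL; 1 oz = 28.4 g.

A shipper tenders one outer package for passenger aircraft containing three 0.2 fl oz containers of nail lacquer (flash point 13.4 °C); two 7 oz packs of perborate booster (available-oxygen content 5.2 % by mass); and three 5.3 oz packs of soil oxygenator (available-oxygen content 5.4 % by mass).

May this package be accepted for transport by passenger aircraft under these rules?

Yes

The nail lacquer has flash point 13.4 °C, which is < 27 °C, so it is Category FL (Flammable Liquid).
Perborate booster: available-oxygen content 5.2 % by mass > 3 % by mass → Category OX (Oxidizer).
Available-oxygen content 5.4 % by mass meets the Category OX criterion (Oxidizer), so the soil oxygenator is Category OX.
Total Category OX: (two 7 oz packs = 397.6 g) + (three 5.3 oz packs = 451.56 g) = 849.16 g.
849.16 g ≤ 1 kg (passenger aircraft limit, Category OX) — within limit.
Category FL quantity: three 0.2 fl oz containers = 17.76 mL.
That is within the Category FL passenger aircraft limit of 20 mL.
Every hazard category is within its passenger aircraft limit and no segregation rule is violated.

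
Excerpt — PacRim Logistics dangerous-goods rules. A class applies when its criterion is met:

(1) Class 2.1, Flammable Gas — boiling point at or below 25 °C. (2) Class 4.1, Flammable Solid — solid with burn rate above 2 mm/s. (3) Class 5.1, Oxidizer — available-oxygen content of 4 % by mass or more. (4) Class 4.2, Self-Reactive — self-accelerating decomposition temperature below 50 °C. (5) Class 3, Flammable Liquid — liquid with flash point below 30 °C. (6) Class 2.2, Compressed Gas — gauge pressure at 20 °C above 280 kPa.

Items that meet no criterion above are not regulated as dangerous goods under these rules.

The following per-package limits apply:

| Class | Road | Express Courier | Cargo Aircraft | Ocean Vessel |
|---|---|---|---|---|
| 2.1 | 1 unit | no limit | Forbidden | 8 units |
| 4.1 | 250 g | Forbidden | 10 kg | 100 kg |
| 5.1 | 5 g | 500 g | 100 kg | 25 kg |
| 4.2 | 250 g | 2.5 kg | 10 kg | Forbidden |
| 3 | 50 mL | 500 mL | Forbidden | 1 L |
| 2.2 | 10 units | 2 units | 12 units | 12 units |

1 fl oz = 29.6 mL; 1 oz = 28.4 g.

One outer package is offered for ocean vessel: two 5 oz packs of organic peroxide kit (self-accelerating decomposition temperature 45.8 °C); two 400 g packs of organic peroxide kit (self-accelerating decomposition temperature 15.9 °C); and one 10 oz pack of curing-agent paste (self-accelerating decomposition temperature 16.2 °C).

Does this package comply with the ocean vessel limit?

No

Organic peroxide kit: self-accelerating decomposition temperature 45.8 °C < 50 °C → Class 4.2 (Self-Reactive).
Organic peroxide kit: self-accelerating decomposition temperature 15.9 °C < 50 °C → Class 4.2 (Self-Reactive).
Curing-agent paste: self-accelerating decomposition temperature 16.2 °C < 50 °C → Class 4.2 (Self-Reactive).
Total Class 4.2: (two 5 oz packs = 284 g) + (two 400 g packs = 800 g) + (one 10 oz pack = 284 g) = 1.368 kg.
By ocean vessel, Class 4.2 is Forbidden regardless of quantity.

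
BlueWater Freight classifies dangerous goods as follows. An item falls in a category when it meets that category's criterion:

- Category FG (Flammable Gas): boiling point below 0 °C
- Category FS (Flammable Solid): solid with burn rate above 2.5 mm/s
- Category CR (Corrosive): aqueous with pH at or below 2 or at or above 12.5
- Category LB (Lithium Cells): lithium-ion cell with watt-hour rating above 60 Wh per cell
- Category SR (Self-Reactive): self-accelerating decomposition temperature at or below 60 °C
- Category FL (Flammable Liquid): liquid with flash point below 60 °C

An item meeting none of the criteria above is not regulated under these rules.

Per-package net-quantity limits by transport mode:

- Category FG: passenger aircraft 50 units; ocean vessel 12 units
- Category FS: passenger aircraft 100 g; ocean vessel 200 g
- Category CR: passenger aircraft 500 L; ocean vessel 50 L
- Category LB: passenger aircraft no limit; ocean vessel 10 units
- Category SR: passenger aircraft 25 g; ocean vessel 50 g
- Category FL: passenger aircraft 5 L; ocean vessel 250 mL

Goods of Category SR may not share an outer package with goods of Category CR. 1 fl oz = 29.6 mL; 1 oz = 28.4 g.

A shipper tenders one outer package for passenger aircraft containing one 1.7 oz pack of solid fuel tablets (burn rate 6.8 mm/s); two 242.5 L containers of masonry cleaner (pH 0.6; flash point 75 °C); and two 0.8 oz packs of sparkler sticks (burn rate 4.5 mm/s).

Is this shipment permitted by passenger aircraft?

Burn rate 6.8 mm/s meets the Category FS criterion (Flammable Solid), so the solid fuel tablets are Category FS.
pH 0.6 meets the Category CR criterion (Corrosive), so the masonry cleaner is Category CR.
The sparkler sticks have burn rate 4.5 mm/s, which is > 2.5 mm/s, so they are Category FS (Flammable Solid).
Total Category FS: (one 1.7 oz pack = 48.28 g) + (two 0.8 oz packs = 45.44 g) = 93.72 g.
93.72 g ≤ 100 g (passenger aircraft limit, Category FS) — within limit.
Category CR quantity: two 242.5 L containers = 485 L.
485 L is within the passenger aircraft limit of 500 L for Category CR.
The segregation rule (Category SR with Category CR) does not apply to Category FS with Category CR.
Every hazard category is within its passenger aircraft limit and no segregation rule is violated.

Yes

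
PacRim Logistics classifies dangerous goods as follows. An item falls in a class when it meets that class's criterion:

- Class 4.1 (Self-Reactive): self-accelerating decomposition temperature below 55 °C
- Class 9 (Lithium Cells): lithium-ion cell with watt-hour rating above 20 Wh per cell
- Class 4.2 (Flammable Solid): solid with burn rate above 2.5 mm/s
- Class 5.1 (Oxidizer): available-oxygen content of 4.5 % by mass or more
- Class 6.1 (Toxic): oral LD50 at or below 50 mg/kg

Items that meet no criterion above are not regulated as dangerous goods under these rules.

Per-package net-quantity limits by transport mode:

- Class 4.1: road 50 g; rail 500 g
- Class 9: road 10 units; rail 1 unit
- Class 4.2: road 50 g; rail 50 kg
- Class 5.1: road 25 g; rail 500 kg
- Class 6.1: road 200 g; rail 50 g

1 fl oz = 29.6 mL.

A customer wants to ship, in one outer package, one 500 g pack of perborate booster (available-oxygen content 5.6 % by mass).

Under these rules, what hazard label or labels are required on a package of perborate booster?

Class 5.1

Available-oxygen content 5.6 % by mass meets the Class 5.1 criterion (Oxidizer), so the perborate booster is Class 5.1.
Only the Class 5.1 label is required.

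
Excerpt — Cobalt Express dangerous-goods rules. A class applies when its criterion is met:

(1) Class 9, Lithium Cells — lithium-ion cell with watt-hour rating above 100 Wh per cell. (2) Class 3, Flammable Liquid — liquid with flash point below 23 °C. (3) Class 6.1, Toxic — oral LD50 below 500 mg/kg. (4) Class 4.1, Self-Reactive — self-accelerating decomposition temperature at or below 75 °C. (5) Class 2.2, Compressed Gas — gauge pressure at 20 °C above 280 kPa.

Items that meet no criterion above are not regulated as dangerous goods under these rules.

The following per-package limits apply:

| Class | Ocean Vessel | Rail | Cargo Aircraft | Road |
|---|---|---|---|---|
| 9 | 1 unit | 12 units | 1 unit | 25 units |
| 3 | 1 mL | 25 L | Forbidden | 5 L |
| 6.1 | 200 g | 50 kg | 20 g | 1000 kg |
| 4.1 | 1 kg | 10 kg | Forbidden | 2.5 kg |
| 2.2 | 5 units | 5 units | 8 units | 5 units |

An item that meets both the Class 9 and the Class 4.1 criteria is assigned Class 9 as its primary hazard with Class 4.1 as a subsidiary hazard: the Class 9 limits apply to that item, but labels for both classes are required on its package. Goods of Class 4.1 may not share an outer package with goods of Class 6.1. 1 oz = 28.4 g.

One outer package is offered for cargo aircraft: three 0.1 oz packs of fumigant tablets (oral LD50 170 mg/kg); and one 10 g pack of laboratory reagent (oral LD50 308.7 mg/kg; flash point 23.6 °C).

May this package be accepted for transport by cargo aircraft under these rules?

Oral LD50 170 mg/kg meets the Class 6.1 criterion (Toxic), so the fumigant tablets are Class 6.1.
The laboratory reagent has oral LD50 308.7 mg/kg, which is < 500 mg/kg, so it is Class 6.1 (Toxic).
Total Class 6.1: (three 0.1 oz packs = 8.52 g) + 10 g = 18.52 g.
That is within the Class 6.1 cargo aircraft limit of 20 g.

Yes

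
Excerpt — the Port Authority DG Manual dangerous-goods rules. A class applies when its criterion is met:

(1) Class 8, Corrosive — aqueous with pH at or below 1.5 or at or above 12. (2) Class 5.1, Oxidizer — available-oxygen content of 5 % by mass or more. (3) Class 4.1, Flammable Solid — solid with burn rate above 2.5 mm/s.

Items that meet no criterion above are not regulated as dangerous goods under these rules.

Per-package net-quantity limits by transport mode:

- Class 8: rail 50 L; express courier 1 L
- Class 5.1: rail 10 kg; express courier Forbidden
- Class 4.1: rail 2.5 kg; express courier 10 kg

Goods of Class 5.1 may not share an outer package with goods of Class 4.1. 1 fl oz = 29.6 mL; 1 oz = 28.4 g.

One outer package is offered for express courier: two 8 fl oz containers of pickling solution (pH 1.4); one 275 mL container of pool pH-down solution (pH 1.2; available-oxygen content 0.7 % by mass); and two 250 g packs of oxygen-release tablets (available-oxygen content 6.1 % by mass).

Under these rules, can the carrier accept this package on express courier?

No

With pH 1.4 (≤ 1.5), the pickling solution falls in Class 8.
With pH 1.2 (≤ 1.5), the pool pH-down solution falls in Class 8.
The oxygen-release tablets have available-oxygen content 6.1 % by mass, which is ≥ 5 % by mass, so they are Class 5.1 (Oxidizer).
Total Class 8: (two 8 fl oz containers = 473.6 mL) + 275 mL = 748.6 mL.
That is within the Class 8 express courier limit of 1 L.
Class 5.1 quantity: two 250 g packs = 500 g.
By express courier, Class 5.1 is Forbidden regardless of quantity.
The segregation rule (Class 5.1 with Class 4.1) does not apply to Class 8 with Class 5.1.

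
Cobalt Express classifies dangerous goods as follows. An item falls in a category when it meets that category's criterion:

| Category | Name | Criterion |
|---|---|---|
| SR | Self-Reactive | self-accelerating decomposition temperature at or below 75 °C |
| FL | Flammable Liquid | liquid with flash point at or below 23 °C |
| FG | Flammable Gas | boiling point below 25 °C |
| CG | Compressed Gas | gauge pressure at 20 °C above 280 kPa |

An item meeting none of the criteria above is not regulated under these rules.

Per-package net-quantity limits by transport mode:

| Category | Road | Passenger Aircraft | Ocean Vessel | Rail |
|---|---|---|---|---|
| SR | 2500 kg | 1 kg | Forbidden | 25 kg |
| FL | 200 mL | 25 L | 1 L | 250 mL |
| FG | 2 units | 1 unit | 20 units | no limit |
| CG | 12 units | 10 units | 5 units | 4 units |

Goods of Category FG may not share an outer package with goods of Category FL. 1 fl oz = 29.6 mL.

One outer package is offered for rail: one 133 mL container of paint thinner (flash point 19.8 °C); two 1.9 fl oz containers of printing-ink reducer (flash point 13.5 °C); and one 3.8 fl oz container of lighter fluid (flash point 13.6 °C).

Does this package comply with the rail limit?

The paint thinner has flash point 19.8 °C, which is ≤ 23 °C, so it is Category FL (Flammable Liquid).
The printing-ink reducer has flash point 13.5 °C, which is ≤ 23 °C, so it is Category FL (Flammable Liquid).
Flash point 13.6 °C meets the Category FL criterion (Flammable Liquid), so the lighter fluid is Category FL.
Category FL net quantity: 133 mL + (two 1.9 fl oz containers = 112.48 mL) + (one 3.8 fl oz container = 112.48 mL) = 357.96 mL.
357.96 mL > 250 mL (rail limit, Category FL) — over the limit.

No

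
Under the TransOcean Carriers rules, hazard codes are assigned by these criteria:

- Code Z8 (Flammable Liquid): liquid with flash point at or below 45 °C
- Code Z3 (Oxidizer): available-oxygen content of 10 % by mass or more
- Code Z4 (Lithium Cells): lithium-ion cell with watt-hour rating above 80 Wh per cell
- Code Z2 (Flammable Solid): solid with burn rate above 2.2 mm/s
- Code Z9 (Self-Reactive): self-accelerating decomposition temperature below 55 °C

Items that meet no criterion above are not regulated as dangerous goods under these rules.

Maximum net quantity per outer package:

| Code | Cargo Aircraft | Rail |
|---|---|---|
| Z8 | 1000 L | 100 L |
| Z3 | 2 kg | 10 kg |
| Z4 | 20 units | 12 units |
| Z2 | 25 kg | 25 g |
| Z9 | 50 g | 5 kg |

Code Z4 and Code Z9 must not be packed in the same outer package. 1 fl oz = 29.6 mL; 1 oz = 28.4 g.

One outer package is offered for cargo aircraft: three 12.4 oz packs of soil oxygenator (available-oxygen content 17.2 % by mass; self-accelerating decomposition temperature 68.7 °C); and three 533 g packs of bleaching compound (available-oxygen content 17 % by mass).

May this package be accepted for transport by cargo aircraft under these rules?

Soil oxygenator: available-oxygen content 17.2 % by mass ≥ 10 % by mass → Code Z3 (Oxidizer).
With available-oxygen content 17 % by mass (≥ 10 % by mass), the bleaching compound falls in Code Z3.
Code Z3 net quantity: (three 12.4 oz packs = 1056.48 g) + (three 533 g packs = 1.599 kg) = 2655.48 g.
2655.48 g > 2 kg (cargo aircraft limit, Code Z3) — over the limit.

No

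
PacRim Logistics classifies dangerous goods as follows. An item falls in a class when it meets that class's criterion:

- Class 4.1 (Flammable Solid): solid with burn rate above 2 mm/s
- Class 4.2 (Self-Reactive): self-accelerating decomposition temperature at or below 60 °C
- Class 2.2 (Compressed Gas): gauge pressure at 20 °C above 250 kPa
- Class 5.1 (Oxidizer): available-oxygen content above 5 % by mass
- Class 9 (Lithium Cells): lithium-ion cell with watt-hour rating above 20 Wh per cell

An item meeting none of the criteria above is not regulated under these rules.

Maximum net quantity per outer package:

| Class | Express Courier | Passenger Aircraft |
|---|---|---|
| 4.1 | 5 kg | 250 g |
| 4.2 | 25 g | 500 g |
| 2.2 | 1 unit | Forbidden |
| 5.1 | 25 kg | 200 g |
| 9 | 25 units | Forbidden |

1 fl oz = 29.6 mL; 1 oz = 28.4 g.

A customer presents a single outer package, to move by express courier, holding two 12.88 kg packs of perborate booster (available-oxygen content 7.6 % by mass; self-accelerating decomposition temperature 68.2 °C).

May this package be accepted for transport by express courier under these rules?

No

The perborate booster has available-oxygen content 7.6 % by mass, which is > 5 % by mass, so it is Class 5.1 (Oxidizer).
Class 5.1 quantity: two 12.88 kg packs = 25.76 kg.
25.76 kg exceeds the express courier limit of 25 kg for Class 5.1.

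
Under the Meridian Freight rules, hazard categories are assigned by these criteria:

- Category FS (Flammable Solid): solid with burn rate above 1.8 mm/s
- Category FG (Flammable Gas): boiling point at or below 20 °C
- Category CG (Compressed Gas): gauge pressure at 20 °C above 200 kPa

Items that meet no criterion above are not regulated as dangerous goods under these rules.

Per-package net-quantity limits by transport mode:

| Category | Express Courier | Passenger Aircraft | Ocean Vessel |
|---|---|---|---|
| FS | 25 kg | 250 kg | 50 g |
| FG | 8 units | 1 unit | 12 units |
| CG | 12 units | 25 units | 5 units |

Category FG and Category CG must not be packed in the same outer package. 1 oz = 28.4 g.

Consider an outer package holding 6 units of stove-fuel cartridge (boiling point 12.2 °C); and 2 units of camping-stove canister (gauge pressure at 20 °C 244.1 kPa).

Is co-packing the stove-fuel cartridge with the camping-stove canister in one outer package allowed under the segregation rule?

With boiling point 12.2 °C (≤ 20 °C), the stove-fuel cartridge falls in Category FG.
With gauge pressure at 20 °C 244.1 kPa (> 200 kPa), the camping-stove canister falls in Category CG.
Category FG and Category CG may not share an outer package.

No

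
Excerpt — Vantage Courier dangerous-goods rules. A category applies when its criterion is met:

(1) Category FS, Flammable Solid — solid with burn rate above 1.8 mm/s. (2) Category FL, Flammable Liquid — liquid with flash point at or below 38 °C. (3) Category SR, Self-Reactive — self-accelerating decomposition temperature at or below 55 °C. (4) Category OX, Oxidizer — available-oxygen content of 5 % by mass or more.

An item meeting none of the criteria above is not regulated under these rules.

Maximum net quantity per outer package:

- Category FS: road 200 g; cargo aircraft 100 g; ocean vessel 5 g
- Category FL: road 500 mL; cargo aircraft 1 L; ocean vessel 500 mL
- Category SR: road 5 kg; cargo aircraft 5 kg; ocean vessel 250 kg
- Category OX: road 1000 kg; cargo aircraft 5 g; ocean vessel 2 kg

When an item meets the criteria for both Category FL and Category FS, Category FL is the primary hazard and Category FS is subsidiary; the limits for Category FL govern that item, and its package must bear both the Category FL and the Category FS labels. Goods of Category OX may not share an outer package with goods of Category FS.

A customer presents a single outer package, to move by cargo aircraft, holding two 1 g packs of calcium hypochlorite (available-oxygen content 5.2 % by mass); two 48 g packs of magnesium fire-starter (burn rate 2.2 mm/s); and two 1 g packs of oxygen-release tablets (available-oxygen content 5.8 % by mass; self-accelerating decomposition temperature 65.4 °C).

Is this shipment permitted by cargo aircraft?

No

Calcium hypochlorite: available-oxygen content 5.2 % by mass ≥ 5 % by mass → Category OX (Oxidizer).
Burn rate 2.2 mm/s meets the Category FS criterion (Flammable Solid), so the magnesium fire-starter is Category FS.
Oxygen-release tablets: available-oxygen content 5.8 % by mass ≥ 5 % by mass → Category OX (Oxidizer).
Total Category OX: (two 1 g packs = 2 g) + (two 1 g packs = 2 g) = 4 g.
4 g ≤ 5 g (cargo aircraft limit, Category OX) — within limit.
Category FS quantity: two 48 g packs = 96 g.
That is within the Category FS cargo aircraft limit of 100 g.
Category OX and Category FS may not share an outer package.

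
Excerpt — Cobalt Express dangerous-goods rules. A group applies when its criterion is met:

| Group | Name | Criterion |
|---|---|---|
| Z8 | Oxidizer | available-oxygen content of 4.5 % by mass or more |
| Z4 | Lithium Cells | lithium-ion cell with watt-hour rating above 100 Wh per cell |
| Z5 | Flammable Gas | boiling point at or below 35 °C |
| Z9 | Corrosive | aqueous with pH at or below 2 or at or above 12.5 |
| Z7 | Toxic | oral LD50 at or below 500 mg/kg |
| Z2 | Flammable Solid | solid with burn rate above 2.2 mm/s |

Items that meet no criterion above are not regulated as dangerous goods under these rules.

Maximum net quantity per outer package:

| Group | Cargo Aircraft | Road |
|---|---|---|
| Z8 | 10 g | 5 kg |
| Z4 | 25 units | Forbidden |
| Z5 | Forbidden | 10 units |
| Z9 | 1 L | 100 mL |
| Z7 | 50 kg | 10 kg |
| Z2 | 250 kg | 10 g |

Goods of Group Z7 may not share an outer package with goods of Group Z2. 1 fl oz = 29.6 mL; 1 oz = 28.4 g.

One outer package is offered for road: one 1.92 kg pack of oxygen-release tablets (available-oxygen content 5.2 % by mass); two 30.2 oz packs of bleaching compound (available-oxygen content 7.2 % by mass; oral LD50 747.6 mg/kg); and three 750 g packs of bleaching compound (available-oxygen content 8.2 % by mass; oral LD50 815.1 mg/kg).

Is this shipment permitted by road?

The oxygen-release tablets have available-oxygen content 5.2 % by mass, which is ≥ 4.5 % by mass, so they are Group Z8 (Oxidizer).
The bleaching compound has available-oxygen content 7.2 % by mass, which is ≥ 4.5 % by mass, so it is Group Z8 (Oxidizer).
Available-oxygen content 8.2 % by mass meets the Group Z8 criterion (Oxidizer), so the bleaching compound is Group Z8.
Total Group Z8: 1.92 kg + (two 30.2 oz packs = 1715.36 g) + (three 750 g packs = 2.25 kg) = 5885.36 g.
That exceeds the Group Z8 road limit of 5 kg.

No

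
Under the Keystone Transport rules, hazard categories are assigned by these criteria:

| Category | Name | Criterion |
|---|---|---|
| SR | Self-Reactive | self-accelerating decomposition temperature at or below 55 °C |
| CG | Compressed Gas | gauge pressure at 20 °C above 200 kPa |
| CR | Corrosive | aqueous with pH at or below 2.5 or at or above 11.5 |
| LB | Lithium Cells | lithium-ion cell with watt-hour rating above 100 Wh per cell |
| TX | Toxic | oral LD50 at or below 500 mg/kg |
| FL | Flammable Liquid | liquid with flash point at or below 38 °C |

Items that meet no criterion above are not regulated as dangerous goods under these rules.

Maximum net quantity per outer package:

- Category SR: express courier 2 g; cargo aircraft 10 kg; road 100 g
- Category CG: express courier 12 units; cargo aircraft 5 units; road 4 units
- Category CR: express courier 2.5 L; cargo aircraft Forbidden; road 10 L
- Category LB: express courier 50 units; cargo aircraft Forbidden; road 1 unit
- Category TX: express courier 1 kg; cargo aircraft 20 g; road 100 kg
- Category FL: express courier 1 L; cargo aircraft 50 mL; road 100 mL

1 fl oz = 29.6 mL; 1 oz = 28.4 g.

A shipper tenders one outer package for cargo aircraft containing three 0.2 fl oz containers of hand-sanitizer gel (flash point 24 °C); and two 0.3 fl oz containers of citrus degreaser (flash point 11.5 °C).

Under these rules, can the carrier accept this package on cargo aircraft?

Yes

The hand-sanitizer gel has flash point 24 °C, which is ≤ 38 °C, so it is Category FL (Flammable Liquid).
Citrus degreaser: flash point 11.5 °C ≤ 38 °C → Category FL (Flammable Liquid).
Category FL net quantity: (three 0.2 fl oz containers = 17.76 mL) + (two 0.3 fl oz containers = 17.76 mL) = 35.52 mL.
35.52 mL is within the cargo aircraft limit of 50 mL for Category FL.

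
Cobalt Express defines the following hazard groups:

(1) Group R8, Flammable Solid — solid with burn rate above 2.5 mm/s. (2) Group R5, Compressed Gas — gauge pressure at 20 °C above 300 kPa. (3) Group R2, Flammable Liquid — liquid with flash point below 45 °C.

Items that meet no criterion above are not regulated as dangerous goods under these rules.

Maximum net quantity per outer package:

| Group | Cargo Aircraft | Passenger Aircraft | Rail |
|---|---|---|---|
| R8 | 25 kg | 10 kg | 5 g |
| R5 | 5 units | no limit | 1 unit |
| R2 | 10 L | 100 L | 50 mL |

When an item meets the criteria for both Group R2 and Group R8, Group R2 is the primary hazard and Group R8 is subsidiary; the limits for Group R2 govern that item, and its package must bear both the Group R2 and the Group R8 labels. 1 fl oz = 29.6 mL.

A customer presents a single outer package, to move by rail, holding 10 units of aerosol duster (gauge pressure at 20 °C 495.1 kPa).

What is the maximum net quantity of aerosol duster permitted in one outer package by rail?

With gauge pressure at 20 °C 495.1 kPa (> 300 kPa), the aerosol duster falls in Group R5.
The rail limit for Group R5 is 1 unit.

1 unit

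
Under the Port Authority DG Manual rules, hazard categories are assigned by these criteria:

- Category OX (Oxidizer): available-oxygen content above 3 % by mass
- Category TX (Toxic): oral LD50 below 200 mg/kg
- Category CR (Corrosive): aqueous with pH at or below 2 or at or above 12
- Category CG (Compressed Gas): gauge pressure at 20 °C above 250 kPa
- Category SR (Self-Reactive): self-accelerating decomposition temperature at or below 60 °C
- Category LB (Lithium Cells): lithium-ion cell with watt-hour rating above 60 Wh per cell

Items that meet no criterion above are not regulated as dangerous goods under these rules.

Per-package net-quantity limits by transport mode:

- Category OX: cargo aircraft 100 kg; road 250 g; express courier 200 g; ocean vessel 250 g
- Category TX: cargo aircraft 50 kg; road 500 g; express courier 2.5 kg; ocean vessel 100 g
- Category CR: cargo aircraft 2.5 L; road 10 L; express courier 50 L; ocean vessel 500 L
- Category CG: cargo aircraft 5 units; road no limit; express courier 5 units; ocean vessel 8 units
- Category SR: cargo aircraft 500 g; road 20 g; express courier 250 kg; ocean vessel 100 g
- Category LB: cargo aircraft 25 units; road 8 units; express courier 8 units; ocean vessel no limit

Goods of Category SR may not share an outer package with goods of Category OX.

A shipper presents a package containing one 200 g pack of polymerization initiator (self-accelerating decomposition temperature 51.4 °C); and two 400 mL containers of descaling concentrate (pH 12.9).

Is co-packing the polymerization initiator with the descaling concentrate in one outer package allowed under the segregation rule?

The polymerization initiator has self-accelerating decomposition temperature 51.4 °C, which is ≤ 60 °C, so it is Category SR (Self-Reactive).
The descaling concentrate has pH 12.9, which is ≥ 12, so it is Category CR (Corrosive).
No segregation rule bars Category SR with Category CR.

Yes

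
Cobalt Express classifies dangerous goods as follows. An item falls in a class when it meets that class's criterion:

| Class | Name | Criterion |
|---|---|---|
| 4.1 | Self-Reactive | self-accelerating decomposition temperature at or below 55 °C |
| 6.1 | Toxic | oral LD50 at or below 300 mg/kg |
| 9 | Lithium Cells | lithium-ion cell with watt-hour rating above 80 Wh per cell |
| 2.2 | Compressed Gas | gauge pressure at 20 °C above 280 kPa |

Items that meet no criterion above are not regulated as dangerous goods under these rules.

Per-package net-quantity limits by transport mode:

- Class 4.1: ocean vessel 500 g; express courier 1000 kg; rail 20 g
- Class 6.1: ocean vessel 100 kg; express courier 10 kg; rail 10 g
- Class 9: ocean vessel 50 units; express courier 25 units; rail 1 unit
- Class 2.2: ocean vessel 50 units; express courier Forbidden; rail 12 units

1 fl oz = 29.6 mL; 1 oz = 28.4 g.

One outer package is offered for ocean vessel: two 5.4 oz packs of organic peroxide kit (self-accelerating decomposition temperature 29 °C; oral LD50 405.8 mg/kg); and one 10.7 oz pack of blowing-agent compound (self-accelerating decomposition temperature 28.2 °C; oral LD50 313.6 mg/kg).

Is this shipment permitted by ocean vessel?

No

The organic peroxide kit has self-accelerating decomposition temperature 29 °C, which is ≤ 55 °C, so it is Class 4.1 (Self-Reactive).
Self-accelerating decomposition temperature 28.2 °C meets the Class 4.1 criterion (Self-Reactive), so the blowing-agent compound is Class 4.1.
Class 4.1 net quantity: (two 5.4 oz packs = 306.72 g) + (one 10.7 oz pack = 303.88 g) = 610.6 g.
610.6 g > 500 g (ocean vessel limit, Class 4.1) — over the limit.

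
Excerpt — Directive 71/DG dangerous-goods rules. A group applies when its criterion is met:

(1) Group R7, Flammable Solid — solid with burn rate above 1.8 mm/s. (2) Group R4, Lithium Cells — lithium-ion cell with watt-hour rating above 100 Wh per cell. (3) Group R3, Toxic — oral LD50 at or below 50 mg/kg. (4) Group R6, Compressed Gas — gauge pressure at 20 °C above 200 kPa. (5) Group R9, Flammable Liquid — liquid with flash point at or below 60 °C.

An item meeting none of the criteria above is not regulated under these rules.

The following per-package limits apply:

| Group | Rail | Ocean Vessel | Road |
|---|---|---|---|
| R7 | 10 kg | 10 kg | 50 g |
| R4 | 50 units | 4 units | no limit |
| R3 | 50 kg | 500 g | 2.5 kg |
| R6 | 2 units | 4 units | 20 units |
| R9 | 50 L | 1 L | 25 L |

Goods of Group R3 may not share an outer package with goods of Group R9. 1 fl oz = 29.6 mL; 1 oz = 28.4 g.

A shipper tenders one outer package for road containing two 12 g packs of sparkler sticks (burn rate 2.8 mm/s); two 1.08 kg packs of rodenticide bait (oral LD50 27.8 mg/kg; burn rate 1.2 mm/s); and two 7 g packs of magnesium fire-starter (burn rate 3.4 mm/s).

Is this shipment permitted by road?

Burn rate 2.8 mm/s meets the Group R7 criterion (Flammable Solid), so the sparkler sticks are Group R7.
The rodenticide bait has oral LD50 27.8 mg/kg, which is ≤ 50 mg/kg, so it is Group R3 (Toxic).
Burn rate 3.4 mm/s meets the Group R7 criterion (Flammable Solid), so the magnesium fire-starter is Group R7.
Total Group R7: (two 12 g packs = 24 g) + (two 7 g packs = 14 g) = 38 g.
That is within the Group R7 road limit of 50 g.
Group R3 quantity: two 1.08 kg packs = 2.16 kg.
That is within the Group R3 road limit of 2.5 kg.
The segregation rule (Group R3 with Group R9) does not apply to Group R7 with Group R3.
Every hazard group is within its road limit and no segregation rule is violated.

Yes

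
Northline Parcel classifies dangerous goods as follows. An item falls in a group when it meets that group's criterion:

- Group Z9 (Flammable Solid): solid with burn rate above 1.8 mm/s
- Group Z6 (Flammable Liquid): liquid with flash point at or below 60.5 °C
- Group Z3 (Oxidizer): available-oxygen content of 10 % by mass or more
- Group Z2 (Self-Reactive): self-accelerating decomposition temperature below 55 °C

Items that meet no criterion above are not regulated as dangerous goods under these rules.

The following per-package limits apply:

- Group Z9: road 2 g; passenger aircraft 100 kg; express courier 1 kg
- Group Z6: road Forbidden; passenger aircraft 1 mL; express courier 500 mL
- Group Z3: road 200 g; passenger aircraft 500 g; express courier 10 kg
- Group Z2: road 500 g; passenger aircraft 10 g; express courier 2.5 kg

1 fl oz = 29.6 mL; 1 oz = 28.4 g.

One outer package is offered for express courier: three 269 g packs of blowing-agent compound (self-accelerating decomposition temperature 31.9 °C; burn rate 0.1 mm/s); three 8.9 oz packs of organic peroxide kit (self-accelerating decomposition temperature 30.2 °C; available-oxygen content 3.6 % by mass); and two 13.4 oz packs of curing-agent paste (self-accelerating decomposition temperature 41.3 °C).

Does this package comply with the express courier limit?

Yes

The blowing-agent compound has self-accelerating decomposition temperature 31.9 °C, which is < 55 °C, so it is Group Z2 (Self-Reactive).
Organic peroxide kit: self-accelerating decomposition temperature 30.2 °C < 55 °C → Group Z2 (Self-Reactive).
With self-accelerating decomposition temperature 41.3 °C (< 55 °C), the curing-agent paste falls in Group Z2.
Total Group Z2: (three 269 g packs = 807 g) + (three 8.9 oz packs = 758.28 g) + (two 13.4 oz packs = 761.12 g) = 2326.4 g.
That is within the Group Z2 express courier limit of 2.5 kg.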